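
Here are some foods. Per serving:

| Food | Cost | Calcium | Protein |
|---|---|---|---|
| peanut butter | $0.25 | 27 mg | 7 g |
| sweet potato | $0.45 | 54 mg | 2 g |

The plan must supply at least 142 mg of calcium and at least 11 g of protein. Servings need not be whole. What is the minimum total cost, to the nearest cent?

$1.21

With two linear requirements the optimum uses one or two foods; enumerate the corners.
peanut butter only: max(142/27, 11/7) = 5.259 servings → $1.31.
sweet potato only: max(142/54, 11/2) = 5.5 servings → $2.48.
peanut butter + sweet potato with both tight: 0.9568 servings and 2.151 servings → $1.21.
So the least-cost plan costs $1.21.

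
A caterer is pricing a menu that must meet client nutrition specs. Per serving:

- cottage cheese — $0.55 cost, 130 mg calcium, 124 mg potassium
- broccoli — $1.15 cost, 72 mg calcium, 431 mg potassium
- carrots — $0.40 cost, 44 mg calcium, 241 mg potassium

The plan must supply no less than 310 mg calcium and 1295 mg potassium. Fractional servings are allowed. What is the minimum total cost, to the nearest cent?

Minimising a linear cost over {calcium ≥ 310, potassium ≥ 1295, servings ≥ 0} — the optimum is at a vertex, using one or two foods.
cottage cheese only: max(310/130, 1295/124) = 10.44 servings → $5.74.
broccoli only: max(310/72, 1295/431) = 4.306 servings → $4.95.
carrots only: max(310/44, 1295/241) = 7.045 servings → $2.82.
cottage cheese + broccoli with both tight: 0.8571 servings and 2.758 servings → $3.64.
cottage cheese + carrots with both tight: 0.6852 servings and 5.021 servings → $2.39.
broccoli + carrots with both targets exact would need a negative amount; discard.
So the least-cost plan costs $2.39.

$2.39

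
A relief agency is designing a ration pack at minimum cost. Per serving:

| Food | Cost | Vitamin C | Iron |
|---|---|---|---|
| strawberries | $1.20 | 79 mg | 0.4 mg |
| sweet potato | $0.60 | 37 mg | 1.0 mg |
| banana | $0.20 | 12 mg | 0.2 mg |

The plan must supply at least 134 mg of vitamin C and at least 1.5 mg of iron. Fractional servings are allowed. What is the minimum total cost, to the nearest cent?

$2.07

For a min-cost LP with two ≥-constraints, a basic feasible solution has at most two positive variables.
strawberries only: max(134/79, 1.5/0.4) = 3.75 servings → $4.50.
sweet potato only: max(134/37, 1.5/1.0) = 3.622 servings → $2.17.
banana only: max(134/12, 1.5/0.2) = 11.17 servings → $2.23.
strawberries + sweet potato with both tight: 1.223 servings and 1.011 servings → $2.07.
strawberries + banana with both tight: 0.8 servings and 5.9 servings → $2.14.
sweet potato + banana with both targets exact would need a negative amount; discard.
Cheapest feasible corner: $2.07.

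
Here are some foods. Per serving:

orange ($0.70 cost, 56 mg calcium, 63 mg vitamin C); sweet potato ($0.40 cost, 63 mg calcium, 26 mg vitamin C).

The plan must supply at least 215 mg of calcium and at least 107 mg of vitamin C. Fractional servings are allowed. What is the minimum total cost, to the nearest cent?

$1.52

At the optimum either one food covers both requirements or two foods hit both targets exactly; no other combination can be cheaper.
orange only: max(215/56, 107/63) = 3.839 servings → $2.69.
sweet potato only: max(215/63, 107/26) = 4.115 servings → $1.65.
orange + sweet potato with both tight: 0.458 servings and 3.006 servings → $1.52.
So the least-cost plan costs $1.52.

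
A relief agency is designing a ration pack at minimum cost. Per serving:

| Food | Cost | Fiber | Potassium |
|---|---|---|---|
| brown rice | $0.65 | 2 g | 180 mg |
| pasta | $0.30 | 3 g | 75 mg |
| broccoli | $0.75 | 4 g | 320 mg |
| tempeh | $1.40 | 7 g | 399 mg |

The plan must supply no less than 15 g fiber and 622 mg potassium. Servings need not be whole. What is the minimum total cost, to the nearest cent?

An LP optimum is at a vertex; with two nutrient constraints at most two foods are used. Check each candidate.
brown rice only: max(15/2, 622/180) = 7.5 servings → $4.88.
pasta only: max(15/3, 622/75) = 8.293 servings → $2.49.
broccoli only: max(15/4, 622/320) = 3.75 servings → $2.81.
tempeh only: max(15/7, 622/399) = 2.143 servings → $3.00.
brown rice + pasta with both tight: 1.9 servings and 3.733 servings → $2.35.
brown rice + broccoli: intersection lies outside the first quadrant.
brown rice + tempeh: the both-tight solution has a negative serving — not a feasible corner.
pasta + broccoli with both tight: 3.503 servings and 1.123 servings → $1.89.
pasta + tempeh with both tight: 2.427 servings and 1.103 servings → $2.27.
broccoli + tempeh: the both-tight solution has a negative serving — not a feasible corner.
Cheapest feasible corner: $1.89.

$1.89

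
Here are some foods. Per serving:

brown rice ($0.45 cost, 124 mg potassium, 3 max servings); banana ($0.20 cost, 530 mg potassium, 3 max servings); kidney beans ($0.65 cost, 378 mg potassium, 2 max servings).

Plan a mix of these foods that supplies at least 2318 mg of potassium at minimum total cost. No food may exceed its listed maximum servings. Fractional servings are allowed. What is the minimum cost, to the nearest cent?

Cost per mg of potassium: banana $0.0004, kidney beans $0.0017, brown rice $0.0036.
Take 3 servings of banana: +1590.0 mg potassium for $0.60 (total $0.60, still need 728.0 mg).
Take 1.926 servings of kidney beans: +728.0 mg potassium for $1.25 (total $1.85, still need 0.0 mg).
Filling from the cheapest source first is optimal under one linear minimum: $1.85.

$1.85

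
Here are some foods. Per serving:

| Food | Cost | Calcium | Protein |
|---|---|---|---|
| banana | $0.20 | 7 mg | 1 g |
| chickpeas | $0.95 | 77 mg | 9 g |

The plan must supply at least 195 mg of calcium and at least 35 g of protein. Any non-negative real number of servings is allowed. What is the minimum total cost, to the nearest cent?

$3.69

This is a tiny linear program; its minimum lies at a vertex of the feasible set. List the vertices and price them.
banana only: max(195/7, 35/1) = 35 servings → $7.00.
chickpeas only: max(195/77, 35/9) = 3.889 servings → $3.69.
banana + chickpeas: the both-tight solution has a negative serving — not a feasible corner.
Cheapest feasible corner: $3.69.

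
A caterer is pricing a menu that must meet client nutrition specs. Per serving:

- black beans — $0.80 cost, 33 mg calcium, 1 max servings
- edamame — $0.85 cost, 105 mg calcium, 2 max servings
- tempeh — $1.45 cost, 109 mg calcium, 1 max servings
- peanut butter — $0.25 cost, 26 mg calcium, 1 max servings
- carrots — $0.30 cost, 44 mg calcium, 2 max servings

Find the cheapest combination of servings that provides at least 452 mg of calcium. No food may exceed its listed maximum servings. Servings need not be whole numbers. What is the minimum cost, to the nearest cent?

Cost per mg of calcium: carrots $0.0068, edamame $0.0081, peanut butter $0.0096, tempeh $0.0133, black beans $0.0242.
Take 2 servings of carrots: +88.0 mg calcium for $0.60 (total $0.60, still need 364.0 mg).
Take 2 servings of edamame: +210.0 mg calcium for $1.70 (total $2.30, still need 154.0 mg).
Take 1 serving of peanut butter: +26.0 mg calcium for $0.25 (total $2.55, still need 128.0 mg).
Take 1 serving of tempeh: +109.0 mg calcium for $1.45 (total $4.00, still need 19.0 mg).
Take 0.5758 servings of black beans: +19.0 mg calcium for $0.46 (total $4.46, still need 0.0 mg).
Greedy by cheapest-per-mg is optimal for a single linear constraint, so the minimum cost is $4.46.

$4.46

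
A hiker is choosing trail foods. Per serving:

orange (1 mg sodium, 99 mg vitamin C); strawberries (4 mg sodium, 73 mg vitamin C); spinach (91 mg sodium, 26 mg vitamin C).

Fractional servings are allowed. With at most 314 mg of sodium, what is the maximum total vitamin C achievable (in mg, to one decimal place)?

31086.0 mg

Vitamin C per mg sodium: orange 99, strawberries 18.25, spinach 0.2857.
With no serving limits, spend the whole sodium allowance on orange: 314 mg / 1 mg × 99 mg = 31086.0 mg.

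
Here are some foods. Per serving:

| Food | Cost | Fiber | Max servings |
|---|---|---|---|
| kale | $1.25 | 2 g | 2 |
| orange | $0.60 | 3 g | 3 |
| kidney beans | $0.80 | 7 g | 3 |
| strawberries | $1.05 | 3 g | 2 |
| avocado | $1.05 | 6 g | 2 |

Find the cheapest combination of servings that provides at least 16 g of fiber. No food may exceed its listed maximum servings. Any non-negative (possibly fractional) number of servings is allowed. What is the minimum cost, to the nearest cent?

Cost per g of fiber: kidney beans $0.1143, avocado $0.1750, orange $0.2000, strawberries $0.3500, kale $0.6250.
Take 2.286 servings of kidney beans: +16.0 g fiber for $1.83 (total $1.83, still need 0.0 g).
Filling from the cheapest source first is optimal under one linear minimum: $1.83.

$1.83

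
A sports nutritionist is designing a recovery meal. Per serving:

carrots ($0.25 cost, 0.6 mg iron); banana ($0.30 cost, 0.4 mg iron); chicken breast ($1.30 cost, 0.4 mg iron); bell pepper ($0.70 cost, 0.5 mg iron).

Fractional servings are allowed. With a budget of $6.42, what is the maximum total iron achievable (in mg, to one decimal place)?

Iron per dollar: carrots 2.4, banana 1.333, bell pepper 0.7143, chicken breast 0.3077.
With no serving limits, spend the whole cost allowance on carrots: $6.42 / $0.25 × 0.6 mg = 15.4 mg.

15.4 mg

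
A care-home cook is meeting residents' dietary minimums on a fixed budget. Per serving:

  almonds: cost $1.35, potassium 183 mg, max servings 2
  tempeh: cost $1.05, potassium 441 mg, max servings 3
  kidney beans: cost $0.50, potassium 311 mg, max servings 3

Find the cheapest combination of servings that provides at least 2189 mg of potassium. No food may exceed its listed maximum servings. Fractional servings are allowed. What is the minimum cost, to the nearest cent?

$4.49

Cost per mg of potassium: kidney beans $0.0016, tempeh $0.0024, almonds $0.0074.
Take 3 servings of kidney beans: +933.0 mg potassium for $1.50 (total $1.50, still need 1256.0 mg).
Take 2.848 servings of tempeh: +1256.0 mg potassium for $2.99 (total $4.49, still need 0.0 mg).
Filling from the cheapest source first is optimal under one linear minimum: $4.49.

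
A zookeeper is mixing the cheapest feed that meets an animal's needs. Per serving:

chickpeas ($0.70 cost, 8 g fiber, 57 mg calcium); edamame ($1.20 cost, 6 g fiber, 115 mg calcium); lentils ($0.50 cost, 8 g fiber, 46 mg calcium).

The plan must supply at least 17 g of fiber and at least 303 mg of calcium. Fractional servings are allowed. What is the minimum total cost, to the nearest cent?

Minimising a linear cost over {fiber ≥ 17, calcium ≥ 303, servings ≥ 0} — the optimum is at a vertex, using one or two foods.
chickpeas only: max(17/8, 303/57) = 5.316 servings → $3.72.
edamame only: max(17/6, 303/115) = 2.833 servings → $3.40.
lentils only: max(17/8, 303/46) = 6.587 servings → $3.29.
chickpeas + edamame with both tight: 0.237 servings and 2.517 servings → $3.19.
chickpeas + lentils: the both-tight solution has a negative serving — not a feasible corner.
edamame + lentils with both tight: 2.55 servings and 0.2127 servings → $3.17.
So the least-cost plan costs $3.17.

$3.17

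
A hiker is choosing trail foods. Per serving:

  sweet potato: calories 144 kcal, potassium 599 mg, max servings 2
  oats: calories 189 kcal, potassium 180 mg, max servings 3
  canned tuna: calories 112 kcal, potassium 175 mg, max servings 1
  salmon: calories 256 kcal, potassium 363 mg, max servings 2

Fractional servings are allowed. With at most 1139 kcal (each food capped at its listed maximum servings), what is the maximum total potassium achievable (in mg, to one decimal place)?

Potassium per kcal: sweet potato 4.16, canned tuna 1.562, salmon 1.418, oats 0.9524.
Take 2 servings of sweet potato: uses 288 kcal, +1198.0 mg potassium (running total 1198.0 mg).
Take 1 serving of canned tuna: uses 112 kcal, +175.0 mg potassium (running total 1373.0 mg).
Take 2 servings of salmon: uses 512 kcal, +726.0 mg potassium (running total 2099.0 mg).
Take 1.201 servings of oats: uses 227 kcal, +216.2 mg potassium (running total 2315.2 mg).
Filling greedily by potassium-per-kcal is optimal for one linear limit, giving 2315.2 mg.

2315.2 mg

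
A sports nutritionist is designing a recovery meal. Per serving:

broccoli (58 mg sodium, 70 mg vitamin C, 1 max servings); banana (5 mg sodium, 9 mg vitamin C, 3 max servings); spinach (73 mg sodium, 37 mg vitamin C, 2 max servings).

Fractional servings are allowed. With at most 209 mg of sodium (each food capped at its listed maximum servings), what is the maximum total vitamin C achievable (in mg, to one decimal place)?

165.9 mg

Vitamin C per mg sodium: banana 1.8, broccoli 1.207, spinach 0.5068.
Take 3 servings of banana: uses 15 mg sodium, +27.0 mg vitamin C (running total 27.0 mg).
Take 1 serving of broccoli: uses 58 mg sodium, +70.0 mg vitamin C (running total 97.0 mg).
Take 1.863 servings of spinach: uses 136 mg sodium, +68.9 mg vitamin C (running total 165.9 mg).
Filling greedily by vitamin C-per-mg sodium is optimal for one linear limit, giving 165.9 mg.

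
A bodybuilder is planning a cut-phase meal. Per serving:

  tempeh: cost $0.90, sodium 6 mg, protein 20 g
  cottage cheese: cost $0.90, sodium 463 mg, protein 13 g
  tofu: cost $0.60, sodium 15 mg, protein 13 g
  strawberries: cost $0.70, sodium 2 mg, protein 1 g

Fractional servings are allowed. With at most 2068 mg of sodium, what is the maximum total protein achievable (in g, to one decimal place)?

6893.3 g

Protein per mg sodium: tempeh 3.333, tofu 0.8667, strawberries 0.5, cottage cheese 0.02808.
With no serving limits, spend the whole sodium allowance on tempeh: 2068 mg / 6 mg × 20 g = 6893.3 g.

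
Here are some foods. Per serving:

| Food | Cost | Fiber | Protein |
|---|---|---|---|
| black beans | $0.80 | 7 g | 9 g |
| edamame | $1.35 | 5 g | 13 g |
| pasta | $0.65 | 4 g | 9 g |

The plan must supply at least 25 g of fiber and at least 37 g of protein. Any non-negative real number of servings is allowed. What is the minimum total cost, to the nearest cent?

The cheapest plan sits at a corner of the feasible region — with two constraints it uses at most two foods.
black beans only: max(25/7, 37/9) = 4.111 servings → $3.29.
edamame only: max(25/5, 37/13) = 5 servings → $6.75.
pasta only: max(25/4, 37/9) = 6.25 servings → $4.06.
black beans + edamame with both tight: 3.043 servings and 0.7391 servings → $3.43.
black beans + pasta with both tight: 2.852 servings and 1.259 servings → $3.10.
edamame + pasta: the both-tight solution has a negative serving — not a feasible corner.
Cheapest feasible corner: $3.10.

$3.10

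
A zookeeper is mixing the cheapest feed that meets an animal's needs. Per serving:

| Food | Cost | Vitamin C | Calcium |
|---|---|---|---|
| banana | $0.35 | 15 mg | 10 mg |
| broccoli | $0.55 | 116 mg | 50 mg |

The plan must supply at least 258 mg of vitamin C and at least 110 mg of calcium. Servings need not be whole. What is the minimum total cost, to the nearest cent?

Check every corner: each single food scaled to meet both minima, and each pair solved so both constraints bind.
banana only: max(258/15, 110/10) = 17.2 servings → $6.02.
broccoli only: max(258/116, 110/50) = 2.224 servings → $1.22.
banana + broccoli: the both-tight solution has a negative serving — not a feasible corner.
The minimum over all feasible corners is $1.22.

$1.22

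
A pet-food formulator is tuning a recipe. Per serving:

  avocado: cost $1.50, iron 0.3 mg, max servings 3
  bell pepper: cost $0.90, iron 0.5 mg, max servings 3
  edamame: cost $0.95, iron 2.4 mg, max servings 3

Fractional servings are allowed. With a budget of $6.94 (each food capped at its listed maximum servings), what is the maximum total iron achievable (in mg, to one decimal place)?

Iron per dollar: edamame 2.526, bell pepper 0.5556, avocado 0.2.
Take 3 servings of edamame: spends $2.85, +7.2 mg iron (running total 7.2 mg).
Take 3 servings of bell pepper: spends $2.70, +1.5 mg iron (running total 8.7 mg).
Take 0.9267 servings of avocado: spends $1.39, +0.3 mg iron (running total 9.0 mg).
Greedy by best ratio exhausts the cost allowance optimally: 9.0 mg.

9.0 mg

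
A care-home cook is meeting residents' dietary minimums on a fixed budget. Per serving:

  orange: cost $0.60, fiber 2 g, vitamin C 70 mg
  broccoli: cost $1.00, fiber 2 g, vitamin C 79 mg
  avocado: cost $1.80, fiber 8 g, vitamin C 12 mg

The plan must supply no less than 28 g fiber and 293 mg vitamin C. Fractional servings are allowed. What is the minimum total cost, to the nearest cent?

An LP optimum is at a vertex; with two nutrient constraints at most two foods are used. Check each candidate.
orange only: max(28/2, 293/70) = 14 servings → $8.40.
broccoli only: max(28/2, 293/79) = 14 servings → $14.00.
avocado only: max(28/8, 293/12) = 24.42 servings → $43.95.
orange + broccoli: the both-tight solution has a negative serving — not a feasible corner.
orange + avocado with both tight: 3.746 servings and 2.563 servings → $6.86.
broccoli + avocado with both tight: 3.303 servings and 2.674 servings → $8.12.
The minimum over all feasible corners is $6.86.

$6.86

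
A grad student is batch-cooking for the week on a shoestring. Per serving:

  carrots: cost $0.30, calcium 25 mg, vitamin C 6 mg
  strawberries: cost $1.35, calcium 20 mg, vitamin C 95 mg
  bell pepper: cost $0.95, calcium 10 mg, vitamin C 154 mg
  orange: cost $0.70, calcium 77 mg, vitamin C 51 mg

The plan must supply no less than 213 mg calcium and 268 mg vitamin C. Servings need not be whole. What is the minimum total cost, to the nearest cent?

$2.68

A basic optimal solution has at most two foods positive. Try each food alone and each pair with both targets met exactly.
carrots only: max(213/25, 268/6) = 44.67 servings → $13.40.
strawberries only: max(213/20, 268/95) = 10.65 servings → $14.38.
bell pepper only: max(213/10, 268/154) = 21.3 servings → $20.23.
orange only: max(213/77, 268/51) = 5.255 servings → $3.68.
carrots + strawberries with both tight: 6.596 servings and 2.404 servings → $5.22.
carrots + bell pepper with both tight: 7.948 servings and 1.431 servings → $3.74.
carrots + orange with both targets exact would need a negative amount; discard.
strawberries + bell pepper: intersection lies outside the first quadrant.
strawberries + orange with both tight: 1.553 servings and 2.363 servings → $3.75.
bell pepper + orange with both tight: 0.8612 servings and 2.654 servings → $2.68.
So the least-cost plan costs $2.68.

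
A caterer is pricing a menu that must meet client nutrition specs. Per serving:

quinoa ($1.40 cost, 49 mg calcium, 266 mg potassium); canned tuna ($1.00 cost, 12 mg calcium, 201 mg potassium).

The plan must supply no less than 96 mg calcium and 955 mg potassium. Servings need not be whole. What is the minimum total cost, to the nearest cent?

quinoa only: max(96/49, 955/266) = 3.59 servings → $5.03.
canned tuna only: max(96/12, 955/201) = 8 servings → $8.00.
quinoa + canned tuna with both tight: 1.177 servings and 3.193 servings → $4.84.
So the least-cost plan costs $4.84.

$4.84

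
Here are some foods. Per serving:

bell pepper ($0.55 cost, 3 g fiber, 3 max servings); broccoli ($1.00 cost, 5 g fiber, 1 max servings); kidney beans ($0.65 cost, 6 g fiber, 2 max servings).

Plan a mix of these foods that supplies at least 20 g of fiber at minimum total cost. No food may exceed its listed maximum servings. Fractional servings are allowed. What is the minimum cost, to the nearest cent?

Cost per g of fiber: kidney beans $0.1083, bell pepper $0.1833, broccoli $0.2000.
Take 2 servings of kidney beans: +12.0 g fiber for $1.30 (total $1.30, still need 8.0 g).
Take 2.667 servings of bell pepper: +8.0 g fiber for $1.47 (total $2.77, still need 0.0 g).
Greedy by cheapest-per-g is optimal for a single linear constraint, so the minimum cost is $2.77.

$2.77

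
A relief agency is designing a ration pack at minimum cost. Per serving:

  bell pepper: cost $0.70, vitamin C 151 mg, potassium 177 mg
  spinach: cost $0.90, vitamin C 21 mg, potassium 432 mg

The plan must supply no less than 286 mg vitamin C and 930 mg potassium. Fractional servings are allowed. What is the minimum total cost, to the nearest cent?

$2.50

A basic optimal solution has at most two foods positive. Try each food alone and each pair with both targets met exactly.
bell pepper only: max(286/151, 930/177) = 5.254 servings → $3.68.
spinach only: max(286/21, 930/432) = 13.62 servings → $12.26.
bell pepper + spinach with both tight: 1.691 servings and 1.46 servings → $2.50.
So the least-cost plan costs $2.50.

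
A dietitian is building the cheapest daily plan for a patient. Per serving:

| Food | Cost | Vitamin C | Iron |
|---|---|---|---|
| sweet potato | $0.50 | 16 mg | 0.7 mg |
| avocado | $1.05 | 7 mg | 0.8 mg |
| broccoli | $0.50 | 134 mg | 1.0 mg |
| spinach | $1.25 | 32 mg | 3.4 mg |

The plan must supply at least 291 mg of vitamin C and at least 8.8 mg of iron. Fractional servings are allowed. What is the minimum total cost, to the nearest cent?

Check every corner: each single food scaled to meet both minima, and each pair solved so both constraints bind.
sweet potato only: max(291/16, 8.8/0.7) = 18.19 servings → $9.09.
avocado only: max(291/7, 8.8/0.8) = 41.57 servings → $43.65.
broccoli only: max(291/134, 8.8/1.0) = 8.8 servings → $4.40.
spinach only: max(291/32, 8.8/3.4) = 9.094 servings → $11.37.
sweet potato + avocado: intersection lies outside the first quadrant.
sweet potato + broccoli with both tight: 11.42 servings and 0.8085 servings → $6.11.
sweet potato + spinach with both targets exact would need a negative amount; discard.
avocado + broccoli with both tight: 8.864 servings and 1.709 servings → $10.16.
avocado + spinach: intersection lies outside the first quadrant.
broccoli + spinach with both tight: 1.671 servings and 2.097 servings → $3.46.
Cheapest feasible corner: $3.46.

$3.46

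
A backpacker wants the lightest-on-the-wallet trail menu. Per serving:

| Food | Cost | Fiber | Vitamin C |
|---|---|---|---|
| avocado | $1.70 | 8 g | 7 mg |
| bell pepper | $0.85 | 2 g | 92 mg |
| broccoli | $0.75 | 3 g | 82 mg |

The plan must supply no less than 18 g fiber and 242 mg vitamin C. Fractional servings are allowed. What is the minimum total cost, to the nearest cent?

$4.15

avocado only: max(18/8, 242/7) = 34.57 servings → $58.77.
bell pepper only: max(18/2, 242/92) = 9 servings → $7.65.
broccoli only: max(18/3, 242/82) = 6 servings → $4.50.
avocado + bell pepper with both tight: 1.623 servings and 2.507 servings → $4.89.
avocado + broccoli with both tight: 1.181 servings and 2.85 servings → $4.15.
bell pepper + broccoli with both targets exact would need a negative amount; discard.
Cheapest feasible corner: $4.15.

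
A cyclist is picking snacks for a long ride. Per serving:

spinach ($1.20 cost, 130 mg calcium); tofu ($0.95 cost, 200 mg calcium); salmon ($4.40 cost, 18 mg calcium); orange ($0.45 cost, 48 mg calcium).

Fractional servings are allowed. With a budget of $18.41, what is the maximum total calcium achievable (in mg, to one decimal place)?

Calcium per dollar: tofu 210.5, spinach 108.3, orange 106.7, salmon 4.091.
With no serving limits, spend the whole cost allowance on tofu: $18.41 / $0.95 × 200 mg = 3875.8 mg.

3875.8 mg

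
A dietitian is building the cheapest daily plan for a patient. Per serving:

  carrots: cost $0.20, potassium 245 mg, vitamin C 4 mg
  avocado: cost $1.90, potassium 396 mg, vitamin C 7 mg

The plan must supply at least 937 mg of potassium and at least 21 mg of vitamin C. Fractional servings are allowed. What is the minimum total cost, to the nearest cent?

$1.05

Compare the cost at each extreme point of the feasible region.
carrots only: max(937/245, 21/4) = 5.25 servings → $1.05.
avocado only: max(937/396, 21/7) = 3 servings → $5.70.
carrots + avocado: intersection lies outside the first quadrant.
Cheapest feasible corner: $1.05.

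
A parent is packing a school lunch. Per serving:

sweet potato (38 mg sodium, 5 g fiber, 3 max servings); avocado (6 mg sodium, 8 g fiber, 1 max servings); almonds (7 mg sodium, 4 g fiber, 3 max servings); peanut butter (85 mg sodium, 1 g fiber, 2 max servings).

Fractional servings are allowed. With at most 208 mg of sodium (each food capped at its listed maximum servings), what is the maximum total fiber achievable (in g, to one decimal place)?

Fiber per mg sodium: avocado 1.333, almonds 0.5714, sweet potato 0.1316, peanut butter 0.01176.
Take 1 serving of avocado: uses 6 mg sodium, +8.0 g fiber (running total 8.0 g).
Take 3 servings of almonds: uses 21 mg sodium, +12.0 g fiber (running total 20.0 g).
Take 3 servings of sweet potato: uses 114 mg sodium, +15.0 g fiber (running total 35.0 g).
Take 0.7882 servings of peanut butter: uses 67 mg sodium, +0.8 g fiber (running total 35.8 g).
Filling greedily by fiber-per-mg sodium is optimal for one linear limit, giving 35.8 g.

35.8 g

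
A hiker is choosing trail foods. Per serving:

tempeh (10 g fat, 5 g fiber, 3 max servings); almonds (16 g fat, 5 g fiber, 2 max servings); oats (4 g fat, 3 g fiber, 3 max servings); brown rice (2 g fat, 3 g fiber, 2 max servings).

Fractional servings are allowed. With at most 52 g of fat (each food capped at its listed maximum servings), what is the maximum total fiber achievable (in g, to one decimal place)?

31.9 g

Fiber per g fat: brown rice 1.5, oats 0.75, tempeh 0.5, almonds 0.3125.
Take 2 servings of brown rice: uses 4 g fat, +6.0 g fiber (running total 6.0 g).
Take 3 servings of oats: uses 12 g fat, +9.0 g fiber (running total 15.0 g).
Take 3 servings of tempeh: uses 30 g fat, +15.0 g fiber (running total 30.0 g).
Take 0.375 servings of almonds: uses 6 g fat, +1.9 g fiber (running total 31.9 g).
Greedy by best ratio exhausts the fat allowance optimally: 31.9 g.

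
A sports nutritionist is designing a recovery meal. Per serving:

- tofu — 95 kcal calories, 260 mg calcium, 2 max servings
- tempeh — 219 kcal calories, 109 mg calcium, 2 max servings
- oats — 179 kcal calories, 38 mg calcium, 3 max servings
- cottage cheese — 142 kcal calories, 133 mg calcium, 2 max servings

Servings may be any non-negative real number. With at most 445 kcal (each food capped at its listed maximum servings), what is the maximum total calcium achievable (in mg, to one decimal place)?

Calcium per kcal: tofu 2.737, cottage cheese 0.9366, tempeh 0.4977, oats 0.2123.
Take 2 servings of tofu: uses 190 kcal, +520.0 mg calcium (running total 520.0 mg).
Take 1.796 servings of cottage cheese: uses 255 kcal, +238.8 mg calcium (running total 758.8 mg).
Greedy by best ratio exhausts the calories allowance optimally: 758.8 mg.

758.8 mg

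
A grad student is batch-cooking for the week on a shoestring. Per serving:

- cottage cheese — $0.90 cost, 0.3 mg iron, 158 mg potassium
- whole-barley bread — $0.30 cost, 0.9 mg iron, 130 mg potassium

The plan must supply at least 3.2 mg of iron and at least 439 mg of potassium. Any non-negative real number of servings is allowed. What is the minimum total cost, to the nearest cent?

$1.07

Check every corner: each single food scaled to meet both minima, and each pair solved so both constraints bind.
cottage cheese only: max(3.2/0.3, 439/158) = 10.67 servings → $9.60.
whole-barley bread only: max(3.2/0.9, 439/130) = 3.556 servings → $1.07.
cottage cheese + whole-barley bread with both targets exact would need a negative amount; discard.
So the least-cost plan costs $1.07.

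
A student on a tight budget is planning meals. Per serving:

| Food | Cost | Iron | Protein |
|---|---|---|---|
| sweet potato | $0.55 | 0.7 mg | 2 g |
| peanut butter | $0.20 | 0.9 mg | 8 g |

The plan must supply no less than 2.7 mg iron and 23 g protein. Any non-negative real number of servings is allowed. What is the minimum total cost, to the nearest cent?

$0.60

Minimising a linear cost over {iron ≥ 2.7, protein ≥ 23, servings ≥ 0} — the optimum is at a vertex, using one or two foods.
sweet potato only: max(2.7/0.7, 23/2) = 11.5 servings → $6.33.
peanut butter only: max(2.7/0.9, 23/8) = 3 servings → $0.60.
sweet potato + peanut butter with both tight: 0.2368 servings and 2.816 servings → $0.69.
The minimum over all feasible corners is $0.60.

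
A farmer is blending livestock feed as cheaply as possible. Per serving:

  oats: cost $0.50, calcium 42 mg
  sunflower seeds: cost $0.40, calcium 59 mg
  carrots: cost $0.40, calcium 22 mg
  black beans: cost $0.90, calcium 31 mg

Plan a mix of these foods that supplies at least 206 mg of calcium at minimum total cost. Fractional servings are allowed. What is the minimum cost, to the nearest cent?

Cost per mg of calcium: sunflower seeds $0.0068, oats $0.0119, carrots $0.0182, black beans $0.0290.
With no serving limits, use only sunflower seeds: 206 mg / 59 mg = 3.492 servings × $0.40 = $1.40.

$1.40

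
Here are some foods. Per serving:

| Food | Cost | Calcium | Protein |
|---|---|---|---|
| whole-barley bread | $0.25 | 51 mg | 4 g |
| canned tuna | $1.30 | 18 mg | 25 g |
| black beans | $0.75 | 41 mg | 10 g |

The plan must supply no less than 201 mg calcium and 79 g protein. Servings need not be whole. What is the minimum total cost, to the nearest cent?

$4.23

whole-barley bread only: max(201/51, 79/4) = 19.75 servings → $4.94.
canned tuna only: max(201/18, 79/25) = 11.17 servings → $14.52.
black beans only: max(201/41, 79/10) = 7.9 servings → $5.92.
whole-barley bread + canned tuna with both tight: 2.995 servings and 2.681 servings → $4.23.
whole-barley bread + black beans: intersection lies outside the first quadrant.
canned tuna + black beans with both tight: 1.454 servings and 4.264 servings → $5.09.
Cheapest feasible corner: $4.23.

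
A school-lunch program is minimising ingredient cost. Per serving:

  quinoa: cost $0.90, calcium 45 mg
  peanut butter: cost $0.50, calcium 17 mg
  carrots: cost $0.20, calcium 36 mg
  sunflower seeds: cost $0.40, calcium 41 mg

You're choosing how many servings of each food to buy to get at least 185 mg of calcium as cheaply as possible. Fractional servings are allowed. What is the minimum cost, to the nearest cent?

$1.03

Cost per mg of calcium: carrots $0.0056, sunflower seeds $0.0098, quinoa $0.0200, peanut butter $0.0294.
With no serving limits, use only carrots: 185 mg / 36 mg = 5.139 servings × $0.20 = $1.03.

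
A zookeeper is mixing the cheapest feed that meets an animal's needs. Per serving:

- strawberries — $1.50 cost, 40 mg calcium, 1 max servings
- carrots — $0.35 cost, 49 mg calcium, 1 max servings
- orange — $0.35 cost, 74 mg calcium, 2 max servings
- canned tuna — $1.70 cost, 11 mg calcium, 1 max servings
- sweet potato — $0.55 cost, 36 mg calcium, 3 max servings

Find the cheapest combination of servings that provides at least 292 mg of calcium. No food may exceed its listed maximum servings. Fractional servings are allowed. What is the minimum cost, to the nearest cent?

$2.50

Cost per mg of calcium: orange $0.0047, carrots $0.0071, sweet potato $0.0153, strawberries $0.0375, canned tuna $0.1545.
Take 2 servings of orange: +148.0 mg calcium for $0.70 (total $0.70, still need 144.0 mg).
Take 1 serving of carrots: +49.0 mg calcium for $0.35 (total $1.05, still need 95.0 mg).
Take 2.639 servings of sweet potato: +95.0 mg calcium for $1.45 (total $2.50, still need 0.0 mg).
Filling from the cheapest source first is optimal under one linear minimum: $2.50.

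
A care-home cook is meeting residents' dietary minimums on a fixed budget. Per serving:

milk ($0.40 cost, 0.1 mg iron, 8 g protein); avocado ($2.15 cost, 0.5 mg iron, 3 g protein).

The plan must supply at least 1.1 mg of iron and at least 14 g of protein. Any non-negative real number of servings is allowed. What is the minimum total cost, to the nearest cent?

$4.40

A basic optimal solution has at most two foods positive. Try each food alone and each pair with both targets met exactly.
milk only: max(1.1/0.1, 14/8) = 11 servings → $4.40.
avocado only: max(1.1/0.5, 14/3) = 4.667 servings → $10.03.
milk + avocado with both tight: 1 serving and 2 servings → $4.70.
The minimum over all feasible corners is $4.40.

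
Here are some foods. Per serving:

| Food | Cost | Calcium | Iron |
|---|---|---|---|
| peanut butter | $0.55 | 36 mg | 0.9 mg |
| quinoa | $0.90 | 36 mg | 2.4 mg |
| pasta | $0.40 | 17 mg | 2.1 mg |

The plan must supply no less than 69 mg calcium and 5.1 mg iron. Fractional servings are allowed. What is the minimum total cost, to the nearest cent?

Two binding constraints pin down two serving amounts, so the optimal mix uses at most two foods. The candidates are each food alone (scaled to the tighter of calcium/iron) and each pair with both constraints tight.
peanut butter only: max(69/36, 5.1/0.9) = 5.667 servings → $3.12.
quinoa only: max(69/36, 5.1/2.4) = 2.125 servings → $1.91.
pasta only: max(69/17, 5.1/2.1) = 4.059 servings → $1.62.
peanut butter + quinoa: intersection lies outside the first quadrant.
peanut butter + pasta with both tight: 0.9652 servings and 2.015 servings → $1.34.
quinoa + pasta with both tight: 1.672 servings and 0.5172 servings → $1.71.
So the least-cost plan costs $1.34.

$1.34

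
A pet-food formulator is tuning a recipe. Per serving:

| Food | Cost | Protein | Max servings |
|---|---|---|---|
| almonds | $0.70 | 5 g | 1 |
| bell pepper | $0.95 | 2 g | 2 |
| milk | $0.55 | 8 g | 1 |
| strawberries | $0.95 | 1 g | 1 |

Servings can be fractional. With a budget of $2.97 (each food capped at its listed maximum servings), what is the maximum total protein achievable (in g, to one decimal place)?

16.6 g

Protein per dollar: milk 14.55, almonds 7.143, bell pepper 2.105, strawberries 1.053.
Take 1 serving of milk: spends $0.55, +8.0 g protein (running total 8.0 g).
Take 1 serving of almonds: spends $0.70, +5.0 g protein (running total 13.0 g).
Take 1.811 servings of bell pepper: spends $1.72, +3.6 g protein (running total 16.6 g).
Filling greedily by protein-per-dollar is optimal for one linear limit, giving 16.6 g.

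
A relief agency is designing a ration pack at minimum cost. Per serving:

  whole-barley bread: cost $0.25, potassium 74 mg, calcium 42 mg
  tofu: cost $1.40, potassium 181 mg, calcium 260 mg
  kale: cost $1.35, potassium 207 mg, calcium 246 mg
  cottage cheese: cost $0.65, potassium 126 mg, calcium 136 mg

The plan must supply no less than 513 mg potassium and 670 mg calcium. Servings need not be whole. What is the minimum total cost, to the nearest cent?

whole-barley bread only: max(513/74, 670/42) = 15.95 servings → $3.99.
tofu only: max(513/181, 670/260) = 2.834 servings → $3.97.
kale only: max(513/207, 670/246) = 2.724 servings → $3.68.
cottage cheese only: max(513/126, 670/136) = 4.926 servings → $3.20.
whole-barley bread + tofu with both tight: 1.041 servings and 2.409 servings → $3.63.
whole-barley bread + kale with both targets exact would need a negative amount; discard.
whole-barley bread + cottage cheese: intersection lies outside the first quadrant.
tofu + kale with both tight: 1.344 servings and 1.303 servings → $3.64.
tofu + cottage cheese with both tight: 1.799 servings and 1.487 servings → $3.49.
kale + cottage cheese: the both-tight solution has a negative serving — not a feasible corner.
Cheapest feasible corner: $3.20.

$3.20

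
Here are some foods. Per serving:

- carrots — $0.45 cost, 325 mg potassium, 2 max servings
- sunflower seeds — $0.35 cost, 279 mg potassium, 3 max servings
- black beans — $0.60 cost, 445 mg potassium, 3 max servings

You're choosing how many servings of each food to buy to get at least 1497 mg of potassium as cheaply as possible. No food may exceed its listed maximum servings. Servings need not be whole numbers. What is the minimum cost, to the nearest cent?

Cost per mg of potassium: sunflower seeds $0.0013, black beans $0.0013, carrots $0.0014.
Take 3 servings of sunflower seeds: +837.0 mg potassium for $1.05 (total $1.05, still need 660.0 mg).
Take 1.483 servings of black beans: +660.0 mg potassium for $0.89 (total $1.94, still need 0.0 mg).
Greedy by cheapest-per-mg is optimal for a single linear constraint, so the minimum cost is $1.94.

$1.94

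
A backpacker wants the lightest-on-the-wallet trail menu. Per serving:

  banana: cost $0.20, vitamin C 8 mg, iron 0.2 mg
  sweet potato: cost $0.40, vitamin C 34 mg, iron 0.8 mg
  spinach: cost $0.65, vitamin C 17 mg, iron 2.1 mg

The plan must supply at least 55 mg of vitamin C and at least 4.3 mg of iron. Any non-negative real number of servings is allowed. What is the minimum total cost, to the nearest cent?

banana only: max(55/8, 4.3/0.2) = 21.5 servings → $4.30.
sweet potato only: max(55/34, 4.3/0.8) = 5.375 servings → $2.15.
spinach only: max(55/17, 4.3/2.1) = 3.235 servings → $2.10.
banana + sweet potato: the both-tight solution has a negative serving — not a feasible corner.
banana + spinach with both tight: 3.164 servings and 1.746 servings → $1.77.
sweet potato + spinach with both tight: 0.7336 servings and 1.768 servings → $1.44.
Cheapest feasible corner: $1.44.

$1.44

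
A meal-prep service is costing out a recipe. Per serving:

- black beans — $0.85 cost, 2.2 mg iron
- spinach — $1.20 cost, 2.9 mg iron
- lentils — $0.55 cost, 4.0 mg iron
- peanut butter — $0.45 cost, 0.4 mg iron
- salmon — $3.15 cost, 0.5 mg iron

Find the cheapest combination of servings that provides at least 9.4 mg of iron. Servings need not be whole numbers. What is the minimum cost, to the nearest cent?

Cost per mg of iron: lentils $0.1375, black beans $0.3864, spinach $0.4138, peanut butter $1.1250, salmon $6.3000.
With no serving limits, use only lentils: 9.4 mg / 4.0 mg = 2.35 servings × $0.55 = $1.29.

$1.29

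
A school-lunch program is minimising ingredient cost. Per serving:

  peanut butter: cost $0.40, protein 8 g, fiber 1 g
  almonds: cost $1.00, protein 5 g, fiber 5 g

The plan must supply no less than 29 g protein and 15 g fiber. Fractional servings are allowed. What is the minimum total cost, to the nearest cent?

$3.40

An LP optimum is at a vertex; with two nutrient constraints at most two foods are used. Check each candidate.
peanut butter only: max(29/8, 15/1) = 15 servings → $6.00.
almonds only: max(29/5, 15/5) = 5.8 servings → $5.80.
peanut butter + almonds with both tight: 2 servings and 2.6 servings → $3.40.
The minimum over all feasible corners is $3.40.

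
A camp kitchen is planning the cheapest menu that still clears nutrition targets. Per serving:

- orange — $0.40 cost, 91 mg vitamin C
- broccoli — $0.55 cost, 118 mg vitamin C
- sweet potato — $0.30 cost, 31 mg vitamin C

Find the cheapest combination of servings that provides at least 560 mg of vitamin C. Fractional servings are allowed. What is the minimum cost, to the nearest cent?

Cost per mg of vitamin C: orange $0.0044, broccoli $0.0047, sweet potato $0.0097.
With no serving limits, use only orange: 560 mg / 91 mg = 6.154 servings × $0.40 = $2.46.

$2.46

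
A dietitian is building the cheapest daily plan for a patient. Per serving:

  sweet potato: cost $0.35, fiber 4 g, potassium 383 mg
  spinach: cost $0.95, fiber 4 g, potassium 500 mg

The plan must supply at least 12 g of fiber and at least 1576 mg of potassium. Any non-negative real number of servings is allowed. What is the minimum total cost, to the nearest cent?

sweet potato only: max(12/4, 1576/383) = 4.115 servings → $1.44.
spinach only: max(12/4, 1576/500) = 3.152 servings → $2.99.
sweet potato + spinach: intersection lies outside the first quadrant.
The minimum over all feasible corners is $1.44.

$1.44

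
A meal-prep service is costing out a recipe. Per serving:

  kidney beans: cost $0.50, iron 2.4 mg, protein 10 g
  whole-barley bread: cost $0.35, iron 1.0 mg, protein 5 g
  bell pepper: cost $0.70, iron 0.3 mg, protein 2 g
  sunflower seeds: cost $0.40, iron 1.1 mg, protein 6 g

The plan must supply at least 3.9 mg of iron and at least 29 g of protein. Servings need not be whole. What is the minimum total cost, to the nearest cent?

$1.45

For a min-cost LP with two ≥-constraints, a basic feasible solution has at most two positive variables.
kidney beans only: max(3.9/2.4, 29/10) = 2.9 servings → $1.45.
whole-barley bread only: max(3.9/1.0, 29/5) = 5.8 servings → $2.03.
bell pepper only: max(3.9/0.3, 29/2) = 14.5 servings → $10.15.
sunflower seeds only: max(3.9/1.1, 29/6) = 4.833 servings → $1.93.
kidney beans + whole-barley bread: the both-tight solution has a negative serving — not a feasible corner.
kidney beans + bell pepper: the both-tight solution has a negative serving — not a feasible corner.
kidney beans + sunflower seeds with both targets exact would need a negative amount; discard.
whole-barley bread + bell pepper: intersection lies outside the first quadrant.
whole-barley bread + sunflower seeds: the both-tight solution has a negative serving — not a feasible corner.
bell pepper + sunflower seeds with both targets exact would need a negative amount; discard.
Cheapest feasible corner: $1.45.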